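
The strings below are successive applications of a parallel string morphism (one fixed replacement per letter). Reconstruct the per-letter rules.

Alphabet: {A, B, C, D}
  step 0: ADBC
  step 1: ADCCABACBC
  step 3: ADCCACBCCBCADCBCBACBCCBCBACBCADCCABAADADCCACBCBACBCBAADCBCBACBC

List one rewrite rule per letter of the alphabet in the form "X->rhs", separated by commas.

  step 0 ⇒ step 1: ADBC ⇒ AD·CCA·BA·CBC
    A ↦ AD
    B ↦ BA
    C ↦ CBC
    D ↦ CCA

A->AD, B->BA, C->CBC, D->CCA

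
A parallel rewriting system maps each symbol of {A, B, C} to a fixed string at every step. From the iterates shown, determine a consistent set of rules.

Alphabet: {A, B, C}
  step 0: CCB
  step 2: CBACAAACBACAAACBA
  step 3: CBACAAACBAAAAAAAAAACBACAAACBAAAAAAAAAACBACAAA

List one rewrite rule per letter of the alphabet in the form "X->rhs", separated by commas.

A->AAA, B->C, C->CBA

  step 2 ⇒ step 3: CBACAAACBACAAACBA ⇒ CBA·C·AAA·CBA·AAA·AAA·AAA·CBA·C·AAA·CBA·AAA·AAA·AAA·CBA·C·AAA
    A ↦ AAA
    B ↦ C
    C ↦ CBA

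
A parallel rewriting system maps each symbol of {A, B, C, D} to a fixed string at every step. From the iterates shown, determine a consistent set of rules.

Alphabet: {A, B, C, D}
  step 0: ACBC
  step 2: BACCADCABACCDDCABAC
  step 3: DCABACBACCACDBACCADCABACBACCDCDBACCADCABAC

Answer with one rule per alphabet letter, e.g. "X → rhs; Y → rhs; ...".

A->CA, B->D, C->BAC, D->CD

  step 2 ⇒ step 3: BACCADCABACCDDCABAC ⇒ D·CA·BAC·BAC·CA·CD·BAC·CA·D·CA·BAC·BAC·CD·CD·BAC·CA·D·CA·BAC
    A ↦ CA
    B ↦ D
    C ↦ BAC
    D ↦ CD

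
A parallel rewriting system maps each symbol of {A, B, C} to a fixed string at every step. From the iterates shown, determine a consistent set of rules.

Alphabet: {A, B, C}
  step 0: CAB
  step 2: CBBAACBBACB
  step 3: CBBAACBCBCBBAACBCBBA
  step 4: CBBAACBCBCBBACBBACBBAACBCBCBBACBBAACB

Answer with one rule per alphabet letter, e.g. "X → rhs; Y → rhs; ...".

A->CB, B->A, C->CBB

  step 3 ⇒ step 4: CBBAACBCBCBBAACBCBBA ⇒ CBB·A·A·CB·CB·CBB·A·CBB·A·CBB·A·A·CB·CB·CBB·A·CBB·A·A·CB
    A ↦ CB
    B ↦ A
    C ↦ CBB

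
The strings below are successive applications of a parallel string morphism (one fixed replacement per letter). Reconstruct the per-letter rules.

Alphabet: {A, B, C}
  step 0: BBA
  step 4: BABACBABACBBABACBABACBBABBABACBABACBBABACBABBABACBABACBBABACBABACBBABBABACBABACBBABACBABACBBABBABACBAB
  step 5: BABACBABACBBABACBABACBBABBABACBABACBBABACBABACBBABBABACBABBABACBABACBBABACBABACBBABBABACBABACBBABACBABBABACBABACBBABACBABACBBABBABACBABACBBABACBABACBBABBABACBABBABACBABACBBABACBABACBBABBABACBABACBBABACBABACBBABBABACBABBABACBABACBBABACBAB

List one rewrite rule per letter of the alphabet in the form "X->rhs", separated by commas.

A->AC, B->BAB, C->B

  step 4 ⇒ step 5: BABACBABACBBABACBABACBBABBABACBABACBBABACBABBABACBABACBBABACBABACBBABBABACBABACBBABACBABACBBABBABACBAB ⇒ BAB·AC·BAB·AC·B·BAB·AC·BAB·AC·B·BAB·BAB·AC·BAB·AC·B·BAB·AC·BAB·AC·B·BAB·BAB·AC·BAB·BAB·AC·BAB·AC·B·BAB·AC·BAB·AC·B·BAB·BAB·AC·BAB·AC·B·BAB·AC·BAB·BAB·AC·BAB·AC·B·BAB·AC·BAB·AC·B·BAB·BAB·AC·BAB·AC·B·BAB·AC·BAB·AC·B·BAB·BAB·AC·BAB·BAB·AC·BAB·AC·B·BAB·AC·BAB·AC·B·BAB·BAB·AC·BAB·AC·B·BAB·AC·BAB·AC·B·BAB·BAB·AC·BAB·BAB·AC·BAB·AC·B·BAB·AC·BAB
    A ↦ AC
    B ↦ BAB
    C ↦ B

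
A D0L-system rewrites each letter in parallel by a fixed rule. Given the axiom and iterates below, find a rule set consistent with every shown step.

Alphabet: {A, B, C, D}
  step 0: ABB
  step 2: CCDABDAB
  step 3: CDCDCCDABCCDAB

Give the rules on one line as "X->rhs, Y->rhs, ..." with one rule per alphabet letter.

A->D, B->AB, C->CD, D->CC

  step 2 ⇒ step 3: CCDABDAB ⇒ CD·CD·CC·D·AB·CC·D·AB
    A ↦ D
    B ↦ AB
    C ↦ CD
    D ↦ CC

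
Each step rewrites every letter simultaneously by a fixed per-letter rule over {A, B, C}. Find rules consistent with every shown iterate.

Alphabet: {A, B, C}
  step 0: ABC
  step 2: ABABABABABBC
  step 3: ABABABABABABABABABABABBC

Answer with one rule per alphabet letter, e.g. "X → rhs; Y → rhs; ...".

  step 2 ⇒ step 3: ABABABABABBC ⇒ AB·AB·AB·AB·AB·AB·AB·AB·AB·AB·AB·BC
    A ↦ AB
    B ↦ AB
    C ↦ BC

A->AB, B->AB, C->BC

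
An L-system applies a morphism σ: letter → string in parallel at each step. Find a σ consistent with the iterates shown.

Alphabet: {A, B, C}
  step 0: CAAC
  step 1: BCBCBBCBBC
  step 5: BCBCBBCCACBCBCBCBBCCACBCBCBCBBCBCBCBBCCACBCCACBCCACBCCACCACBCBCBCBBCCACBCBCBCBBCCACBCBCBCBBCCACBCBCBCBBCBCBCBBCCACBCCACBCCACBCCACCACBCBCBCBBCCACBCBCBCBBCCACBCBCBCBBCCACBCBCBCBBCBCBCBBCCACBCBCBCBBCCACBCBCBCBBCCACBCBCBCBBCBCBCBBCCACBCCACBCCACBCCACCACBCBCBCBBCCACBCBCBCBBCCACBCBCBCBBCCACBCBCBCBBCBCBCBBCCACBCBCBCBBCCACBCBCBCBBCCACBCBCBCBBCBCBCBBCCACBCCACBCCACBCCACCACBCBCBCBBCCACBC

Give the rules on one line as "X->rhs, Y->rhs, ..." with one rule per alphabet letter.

A->BCB, B->CAC, C->BC

  step 0 ⇒ step 1: CAAC ⇒ BC·BCB·BCB·BC
    A ↦ BCB
    C ↦ BC
    B ↦ CAC  (constrained at step 1)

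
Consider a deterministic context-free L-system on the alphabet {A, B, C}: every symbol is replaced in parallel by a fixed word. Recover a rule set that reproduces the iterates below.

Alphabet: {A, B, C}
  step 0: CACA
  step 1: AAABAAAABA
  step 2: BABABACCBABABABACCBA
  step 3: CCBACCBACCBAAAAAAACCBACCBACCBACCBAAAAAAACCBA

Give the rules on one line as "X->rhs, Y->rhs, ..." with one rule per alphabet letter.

A->BA, B->CC, C->AAA

  step 2 ⇒ step 3: BABABACCBABABABACCBA ⇒ CC·BA·CC·BA·CC·BA·AAA·AAA·CC·BA·CC·BA·CC·BA·CC·BA·AAA·AAA·CC·BA
    A ↦ BA
    B ↦ CC
    C ↦ AAA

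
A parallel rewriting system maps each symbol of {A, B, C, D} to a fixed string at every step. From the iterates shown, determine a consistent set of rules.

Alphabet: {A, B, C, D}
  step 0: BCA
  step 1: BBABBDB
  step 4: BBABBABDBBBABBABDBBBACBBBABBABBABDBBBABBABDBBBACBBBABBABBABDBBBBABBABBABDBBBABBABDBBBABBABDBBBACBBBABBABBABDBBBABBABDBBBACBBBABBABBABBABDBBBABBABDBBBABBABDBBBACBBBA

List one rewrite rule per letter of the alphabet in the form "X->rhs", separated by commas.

A->BDB, B->BBA, C->B, D->CB

  step 0 ⇒ step 1: BCA ⇒ BBA·B·BDB
    A ↦ BDB
    B ↦ BBA
    C ↦ B
    D ↦ CB  (constrained at step 1)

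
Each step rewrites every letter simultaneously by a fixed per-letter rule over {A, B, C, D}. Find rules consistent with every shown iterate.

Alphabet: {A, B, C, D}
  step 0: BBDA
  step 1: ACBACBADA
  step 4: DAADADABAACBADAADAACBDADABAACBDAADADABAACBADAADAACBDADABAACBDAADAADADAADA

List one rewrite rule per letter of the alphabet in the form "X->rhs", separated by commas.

A->DA, B->ACB, C->BA, D->A

  step 0 ⇒ step 1: BBDA ⇒ ACB·ACB·A·DA
    A ↦ DA
    B ↦ ACB
    D ↦ A
    C ↦ BA  (constrained at step 1)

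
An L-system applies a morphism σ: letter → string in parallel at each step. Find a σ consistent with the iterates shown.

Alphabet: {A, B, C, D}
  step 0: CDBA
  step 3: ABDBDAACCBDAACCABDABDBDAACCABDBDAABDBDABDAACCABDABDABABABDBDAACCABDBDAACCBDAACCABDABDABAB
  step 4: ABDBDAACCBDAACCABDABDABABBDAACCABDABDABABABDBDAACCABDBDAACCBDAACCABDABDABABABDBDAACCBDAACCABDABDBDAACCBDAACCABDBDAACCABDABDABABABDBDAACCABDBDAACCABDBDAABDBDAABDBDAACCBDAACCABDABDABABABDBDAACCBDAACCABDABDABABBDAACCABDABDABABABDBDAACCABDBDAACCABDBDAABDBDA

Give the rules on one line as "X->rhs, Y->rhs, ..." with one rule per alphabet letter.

A->ABD, B->BDA, C->AB, D->ACC

  step 3 ⇒ step 4: ABDBDAACCBDAACCABDABDBDAACCABDBDAABDBDABDAACCABDABDABABABDBDAACCABDBDAACCBDAACCABDABDABAB ⇒ ABD·BDA·ACC·BDA·ACC·ABD·ABD·AB·AB·BDA·ACC·ABD·ABD·AB·AB·ABD·BDA·ACC·ABD·BDA·ACC·BDA·ACC·ABD·ABD·AB·AB·ABD·BDA·ACC·BDA·ACC·ABD·ABD·BDA·ACC·BDA·ACC·ABD·BDA·ACC·ABD·ABD·AB·AB·ABD·BDA·ACC·ABD·BDA·ACC·ABD·BDA·ABD·BDA·ABD·BDA·ACC·BDA·ACC·ABD·ABD·AB·AB·ABD·BDA·ACC·BDA·ACC·ABD·ABD·AB·AB·BDA·ACC·ABD·ABD·AB·AB·ABD·BDA·ACC·ABD·BDA·ACC·ABD·BDA·ABD·BDA
    A ↦ ABD
    B ↦ BDA
    C ↦ AB
    D ↦ ACC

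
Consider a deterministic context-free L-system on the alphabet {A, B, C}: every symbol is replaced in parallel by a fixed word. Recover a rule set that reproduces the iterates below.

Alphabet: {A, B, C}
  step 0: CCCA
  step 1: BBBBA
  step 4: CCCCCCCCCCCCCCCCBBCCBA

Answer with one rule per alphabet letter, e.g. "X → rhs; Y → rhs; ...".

  step 0 ⇒ step 1: CCCA ⇒ B·B·B·BA
    A ↦ BA
    C ↦ B
    B ↦ CC  (constrained at step 1)

A->BA, B->CC, C->B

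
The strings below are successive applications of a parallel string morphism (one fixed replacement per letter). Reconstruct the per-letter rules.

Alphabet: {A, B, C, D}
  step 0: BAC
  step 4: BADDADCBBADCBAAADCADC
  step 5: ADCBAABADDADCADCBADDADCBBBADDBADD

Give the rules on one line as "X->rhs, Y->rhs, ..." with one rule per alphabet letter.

  step 4 ⇒ step 5: BADDADCBBADCBAAADCADC ⇒ ADC·B·A·A·B·A·DD·ADC·ADC·B·A·DD·ADC·B·B·B·A·DD·B·A·DD
    A ↦ B
    B ↦ ADC
    C ↦ DD
    D ↦ A

A->B, B->ADC, C->DD, D->A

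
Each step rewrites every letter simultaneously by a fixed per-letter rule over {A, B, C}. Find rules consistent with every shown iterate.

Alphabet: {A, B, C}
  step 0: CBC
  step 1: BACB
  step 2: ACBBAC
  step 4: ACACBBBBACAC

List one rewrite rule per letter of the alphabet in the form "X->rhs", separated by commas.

A->B, B->AC, C->B

  step 1 ⇒ step 2: BACB ⇒ AC·B·B·AC
    A ↦ B
    B ↦ AC
    C ↦ B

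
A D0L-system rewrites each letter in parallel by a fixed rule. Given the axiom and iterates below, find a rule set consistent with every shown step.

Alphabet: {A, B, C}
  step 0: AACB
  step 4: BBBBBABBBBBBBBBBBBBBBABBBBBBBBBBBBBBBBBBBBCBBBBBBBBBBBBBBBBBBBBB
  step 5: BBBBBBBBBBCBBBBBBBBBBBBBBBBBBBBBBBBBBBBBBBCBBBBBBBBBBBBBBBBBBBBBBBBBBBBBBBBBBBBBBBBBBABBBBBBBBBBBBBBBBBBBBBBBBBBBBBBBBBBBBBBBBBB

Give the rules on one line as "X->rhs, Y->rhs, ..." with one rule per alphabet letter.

A->CB, B->BB, C->BA

  step 4 ⇒ step 5: BBBBBABBBBBBBBBBBBBBBABBBBBBBBBBBBBBBBBBBBCBBBBBBBBBBBBBBBBBBBBB ⇒ BB·BB·BB·BB·BB·CB·BB·BB·BB·BB·BB·BB·BB·BB·BB·BB·BB·BB·BB·BB·BB·CB·BB·BB·BB·BB·BB·BB·BB·BB·BB·BB·BB·BB·BB·BB·BB·BB·BB·BB·BB·BB·BA·BB·BB·BB·BB·BB·BB·BB·BB·BB·BB·BB·BB·BB·BB·BB·BB·BB·BB·BB·BB·BB
    A ↦ CB
    B ↦ BB
    C ↦ BA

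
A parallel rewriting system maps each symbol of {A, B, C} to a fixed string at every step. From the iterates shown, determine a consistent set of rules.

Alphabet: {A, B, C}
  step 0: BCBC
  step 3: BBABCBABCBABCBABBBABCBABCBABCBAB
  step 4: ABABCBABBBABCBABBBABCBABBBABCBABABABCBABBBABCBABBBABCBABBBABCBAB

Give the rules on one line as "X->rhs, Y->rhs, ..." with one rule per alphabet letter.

A->CB, B->AB, C->BB

  step 3 ⇒ step 4: BBABCBABCBABCBABBBABCBABCBABCBAB ⇒ AB·AB·CB·AB·BB·AB·CB·AB·BB·AB·CB·AB·BB·AB·CB·AB·AB·AB·CB·AB·BB·AB·CB·AB·BB·AB·CB·AB·BB·AB·CB·AB
    A ↦ CB
    B ↦ AB
    C ↦ BB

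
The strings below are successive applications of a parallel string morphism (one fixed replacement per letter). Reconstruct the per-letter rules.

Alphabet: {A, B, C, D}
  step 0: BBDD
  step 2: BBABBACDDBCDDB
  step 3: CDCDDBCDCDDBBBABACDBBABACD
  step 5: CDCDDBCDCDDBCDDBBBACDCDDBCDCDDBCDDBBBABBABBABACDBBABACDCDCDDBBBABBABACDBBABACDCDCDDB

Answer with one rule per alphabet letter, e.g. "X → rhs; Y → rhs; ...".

  step 2 ⇒ step 3: BBABBACDDBCDDB ⇒ CD·CD·DB·CD·CD·DB·B·BA·BA·CD·B·BA·BA·CD
    A ↦ DB
    B ↦ CD
    C ↦ B
    D ↦ BA

A->DB, B->CD, C->B, D->BA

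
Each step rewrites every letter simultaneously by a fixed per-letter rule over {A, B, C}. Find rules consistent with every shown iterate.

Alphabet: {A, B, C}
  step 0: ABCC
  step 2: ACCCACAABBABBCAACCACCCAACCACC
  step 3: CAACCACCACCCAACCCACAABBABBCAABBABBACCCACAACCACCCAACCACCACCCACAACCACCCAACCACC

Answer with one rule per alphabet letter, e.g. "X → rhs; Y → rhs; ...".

A->CA, B->ABB, C->ACC

  step 2 ⇒ step 3: ACCCACAABBABBCAACCACCCAACCACC ⇒ CA·ACC·ACC·ACC·CA·ACC·CA·CA·ABB·ABB·CA·ABB·ABB·ACC·CA·CA·ACC·ACC·CA·ACC·ACC·ACC·CA·CA·ACC·ACC·CA·ACC·ACC
    A ↦ CA
    B ↦ ABB
    C ↦ ACC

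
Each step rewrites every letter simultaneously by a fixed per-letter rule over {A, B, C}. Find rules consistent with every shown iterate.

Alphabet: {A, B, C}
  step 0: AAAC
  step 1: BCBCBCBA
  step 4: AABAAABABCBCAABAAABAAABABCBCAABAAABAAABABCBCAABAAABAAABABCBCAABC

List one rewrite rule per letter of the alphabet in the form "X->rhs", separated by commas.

  step 0 ⇒ step 1: AAAC ⇒ BC·BC·BC·BA
    A ↦ BC
    C ↦ BA
    B ↦ AA  (constrained at step 1)

A->BC, B->AA, C->BA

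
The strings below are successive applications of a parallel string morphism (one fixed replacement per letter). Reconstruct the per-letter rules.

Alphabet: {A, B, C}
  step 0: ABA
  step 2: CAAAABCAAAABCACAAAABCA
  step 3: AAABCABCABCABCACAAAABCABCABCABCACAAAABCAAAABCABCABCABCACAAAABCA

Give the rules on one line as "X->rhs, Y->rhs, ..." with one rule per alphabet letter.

A->BCA, B->CA, C->AAA

  step 2 ⇒ step 3: CAAAABCAAAABCACAAAABCA ⇒ AAA·BCA·BCA·BCA·BCA·CA·AAA·BCA·BCA·BCA·BCA·CA·AAA·BCA·AAA·BCA·BCA·BCA·BCA·CA·AAA·BCA
    A ↦ BCA
    B ↦ CA
    C ↦ AAA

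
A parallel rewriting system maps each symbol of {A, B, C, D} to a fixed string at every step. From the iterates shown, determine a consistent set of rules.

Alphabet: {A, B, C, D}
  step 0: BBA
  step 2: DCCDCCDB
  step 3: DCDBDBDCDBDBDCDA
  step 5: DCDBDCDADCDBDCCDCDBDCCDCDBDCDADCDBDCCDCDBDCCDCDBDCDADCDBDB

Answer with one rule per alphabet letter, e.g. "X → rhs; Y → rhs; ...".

A->C, B->DA, C->DB, D->DC

  step 2 ⇒ step 3: DCCDCCDB ⇒ DC·DB·DB·DC·DB·DB·DC·DA
    B ↦ DA
    C ↦ DB
    D ↦ DC
    A ↦ C  (constrained at step 0)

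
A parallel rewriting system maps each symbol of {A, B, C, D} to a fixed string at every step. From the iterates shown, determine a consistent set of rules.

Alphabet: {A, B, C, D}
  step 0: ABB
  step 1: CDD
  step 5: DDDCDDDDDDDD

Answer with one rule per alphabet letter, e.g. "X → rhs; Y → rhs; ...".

A->C, B->D, C->BA, D->BB

  step 0 ⇒ step 1: ABB ⇒ C·D·D
    A ↦ C
    B ↦ D
    C ↦ BA  (constrained at step 1)
    D ↦ BB  (constrained at step 1)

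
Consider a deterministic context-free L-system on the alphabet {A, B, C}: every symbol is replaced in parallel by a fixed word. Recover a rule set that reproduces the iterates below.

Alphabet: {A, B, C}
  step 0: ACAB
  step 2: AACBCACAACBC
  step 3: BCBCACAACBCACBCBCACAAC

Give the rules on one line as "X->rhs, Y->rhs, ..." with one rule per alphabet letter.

A->BC, B->A, C->AC

  step 2 ⇒ step 3: AACBCACAACBC ⇒ BC·BC·AC·A·AC·BC·AC·BC·BC·AC·A·AC
    A ↦ BC
    B ↦ A
    C ↦ AC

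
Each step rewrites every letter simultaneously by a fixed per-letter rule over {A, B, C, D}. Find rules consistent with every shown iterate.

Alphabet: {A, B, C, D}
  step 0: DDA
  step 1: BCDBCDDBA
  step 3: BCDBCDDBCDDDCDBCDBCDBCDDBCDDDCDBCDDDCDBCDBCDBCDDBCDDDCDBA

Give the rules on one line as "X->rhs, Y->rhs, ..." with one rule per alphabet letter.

  step 0 ⇒ step 1: DDA ⇒ BCD·BCD·DBA
    A ↦ DBA
    D ↦ BCD
    B ↦ DDC  (constrained at step 1)
    C ↦ D  (constrained at step 1)

A->DBA, B->DDC, C->D, D->BCD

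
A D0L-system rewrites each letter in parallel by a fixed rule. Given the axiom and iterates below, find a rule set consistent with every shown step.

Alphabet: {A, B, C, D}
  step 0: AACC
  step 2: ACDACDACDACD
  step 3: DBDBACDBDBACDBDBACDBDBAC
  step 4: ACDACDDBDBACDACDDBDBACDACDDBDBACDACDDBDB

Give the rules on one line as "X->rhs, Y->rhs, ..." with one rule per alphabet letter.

  step 3 ⇒ step 4: DBDBACDBDBACDBDBACDBDBAC ⇒ AC·D·AC·D·DB·DB·AC·D·AC·D·DB·DB·AC·D·AC·D·DB·DB·AC·D·AC·D·DB·DB
    A ↦ DB
    B ↦ D
    C ↦ DB
    D ↦ AC

A->DB, B->D, C->DB, D->AC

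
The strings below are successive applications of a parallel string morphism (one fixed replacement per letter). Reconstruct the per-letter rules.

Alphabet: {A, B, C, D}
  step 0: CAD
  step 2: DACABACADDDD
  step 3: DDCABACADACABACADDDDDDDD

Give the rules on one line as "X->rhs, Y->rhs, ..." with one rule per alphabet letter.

  step 2 ⇒ step 3: DACABACADDDD ⇒ DD·CA·BA·CA·DA·CA·BA·CA·DD·DD·DD·DD
    A ↦ CA
    B ↦ DA
    C ↦ BA
    D ↦ DD

A->CA, B->DA, C->BA, D->DD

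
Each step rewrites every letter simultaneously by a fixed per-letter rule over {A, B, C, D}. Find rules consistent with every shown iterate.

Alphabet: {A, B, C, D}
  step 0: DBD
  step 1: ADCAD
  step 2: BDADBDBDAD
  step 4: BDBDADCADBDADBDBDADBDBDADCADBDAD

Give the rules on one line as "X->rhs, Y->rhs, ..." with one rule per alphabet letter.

  step 1 ⇒ step 2: ADCAD ⇒ BD·AD·BD·BD·AD
    A ↦ BD
    C ↦ BD
    D ↦ AD
  step 0 ⇒ step 1: DBD ⇒ AD·C·AD
    B ↦ C

A->BD, B->C, C->BD, D->AD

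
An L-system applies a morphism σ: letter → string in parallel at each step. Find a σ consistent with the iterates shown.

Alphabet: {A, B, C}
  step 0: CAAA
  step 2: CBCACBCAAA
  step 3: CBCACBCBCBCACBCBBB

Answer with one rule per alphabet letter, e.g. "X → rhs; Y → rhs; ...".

A->B, B->A, C->CBC

  step 2 ⇒ step 3: CBCACBCAAA ⇒ CBC·A·CBC·B·CBC·A·CBC·B·B·B
    A ↦ B
    B ↦ A
    C ↦ CBC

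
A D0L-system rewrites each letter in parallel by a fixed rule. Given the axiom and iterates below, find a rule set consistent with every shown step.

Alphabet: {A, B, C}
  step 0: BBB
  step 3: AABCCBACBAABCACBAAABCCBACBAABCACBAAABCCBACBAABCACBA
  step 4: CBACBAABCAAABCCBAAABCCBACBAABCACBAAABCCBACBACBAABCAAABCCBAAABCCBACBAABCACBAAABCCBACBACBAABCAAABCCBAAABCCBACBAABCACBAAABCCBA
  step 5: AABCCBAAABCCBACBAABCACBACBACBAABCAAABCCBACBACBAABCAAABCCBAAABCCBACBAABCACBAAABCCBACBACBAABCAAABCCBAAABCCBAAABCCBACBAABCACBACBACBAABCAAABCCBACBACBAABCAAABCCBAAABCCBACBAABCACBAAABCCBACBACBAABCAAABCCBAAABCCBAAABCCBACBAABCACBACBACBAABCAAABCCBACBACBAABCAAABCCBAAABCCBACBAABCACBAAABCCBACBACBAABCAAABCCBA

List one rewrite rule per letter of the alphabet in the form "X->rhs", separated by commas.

  step 4 ⇒ step 5: CBACBAABCAAABCCBAAABCCBACBAABCACBAAABCCBACBACBAABCAAABCCBAAABCCBACBAABCACBAAABCCBACBACBAABCAAABCCBAAABCCBACBAABCACBAAABCCBA ⇒ A·ABC·CBA·A·ABC·CBA·CBA·ABC·A·CBA·CBA·CBA·ABC·A·A·ABC·CBA·CBA·CBA·ABC·A·A·ABC·CBA·A·ABC·CBA·CBA·ABC·A·CBA·A·ABC·CBA·CBA·CBA·ABC·A·A·ABC·CBA·A·ABC·CBA·A·ABC·CBA·CBA·ABC·A·CBA·CBA·CBA·ABC·A·A·ABC·CBA·CBA·CBA·ABC·A·A·ABC·CBA·A·ABC·CBA·CBA·ABC·A·CBA·A·ABC·CBA·CBA·CBA·ABC·A·A·ABC·CBA·A·ABC·CBA·A·ABC·CBA·CBA·ABC·A·CBA·CBA·CBA·ABC·A·A·ABC·CBA·CBA·CBA·ABC·A·A·ABC·CBA·A·ABC·CBA·CBA·ABC·A·CBA·A·ABC·CBA·CBA·CBA·ABC·A·A·ABC·CBA
    A ↦ CBA
    B ↦ ABC
    C ↦ A

A->CBA, B->ABC, C->A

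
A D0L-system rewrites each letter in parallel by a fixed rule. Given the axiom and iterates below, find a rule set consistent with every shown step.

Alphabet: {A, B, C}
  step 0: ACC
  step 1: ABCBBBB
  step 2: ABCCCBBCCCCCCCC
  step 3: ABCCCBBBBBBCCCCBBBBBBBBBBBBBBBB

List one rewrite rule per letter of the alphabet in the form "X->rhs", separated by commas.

  step 2 ⇒ step 3: ABCCCBBCCCCCCCC ⇒ ABC·CC·BB·BB·BB·CC·CC·BB·BB·BB·BB·BB·BB·BB·BB
    A ↦ ABC
    B ↦ CC
    C ↦ BB

A->ABC, B->CC, C->BB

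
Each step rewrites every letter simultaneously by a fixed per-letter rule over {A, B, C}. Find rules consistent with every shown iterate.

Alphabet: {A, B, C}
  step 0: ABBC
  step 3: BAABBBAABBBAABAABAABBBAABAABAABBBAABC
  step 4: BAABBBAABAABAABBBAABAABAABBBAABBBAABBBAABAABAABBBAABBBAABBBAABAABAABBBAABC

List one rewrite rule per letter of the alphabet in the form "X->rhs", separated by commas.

  step 3 ⇒ step 4: BAABBBAABBBAABAABAABBBAABAABAABBBAABC ⇒ BAA·B·B·BAA·BAA·BAA·B·B·BAA·BAA·BAA·B·B·BAA·B·B·BAA·B·B·BAA·BAA·BAA·B·B·BAA·B·B·BAA·B·B·BAA·BAA·BAA·B·B·BAA·BC
    A ↦ B
    B ↦ BAA
    C ↦ BC

A->B, B->BAA, C->BC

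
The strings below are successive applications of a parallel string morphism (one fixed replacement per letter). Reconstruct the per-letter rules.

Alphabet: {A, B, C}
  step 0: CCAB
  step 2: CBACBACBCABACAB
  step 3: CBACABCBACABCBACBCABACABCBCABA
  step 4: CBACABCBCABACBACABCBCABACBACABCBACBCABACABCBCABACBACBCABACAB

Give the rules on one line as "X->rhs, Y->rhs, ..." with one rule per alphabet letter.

A->CAB, B->A, C->CB

  step 3 ⇒ step 4: CBACABCBACABCBACBCABACABCBCABA ⇒ CB·A·CAB·CB·CAB·A·CB·A·CAB·CB·CAB·A·CB·A·CAB·CB·A·CB·CAB·A·CAB·CB·CAB·A·CB·A·CB·CAB·A·CAB
    A ↦ CAB
    B ↦ A
    C ↦ CB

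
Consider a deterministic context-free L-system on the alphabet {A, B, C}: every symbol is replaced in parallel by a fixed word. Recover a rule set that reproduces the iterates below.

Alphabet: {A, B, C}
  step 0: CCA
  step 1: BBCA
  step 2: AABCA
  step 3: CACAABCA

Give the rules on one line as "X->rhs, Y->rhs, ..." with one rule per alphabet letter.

A->CA, B->A, C->B

  step 2 ⇒ step 3: AABCA ⇒ CA·CA·A·B·CA
    A ↦ CA
    B ↦ A
    C ↦ B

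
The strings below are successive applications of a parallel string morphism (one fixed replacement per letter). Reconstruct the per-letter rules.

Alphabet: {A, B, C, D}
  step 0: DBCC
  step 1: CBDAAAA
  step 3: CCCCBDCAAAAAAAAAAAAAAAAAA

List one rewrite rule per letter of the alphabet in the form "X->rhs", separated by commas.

A->CC, B->BD, C->AA, D->C

  step 0 ⇒ step 1: DBCC ⇒ C·BD·AA·AA
    B ↦ BD
    C ↦ AA
    D ↦ C
    A ↦ CC  (constrained at step 1)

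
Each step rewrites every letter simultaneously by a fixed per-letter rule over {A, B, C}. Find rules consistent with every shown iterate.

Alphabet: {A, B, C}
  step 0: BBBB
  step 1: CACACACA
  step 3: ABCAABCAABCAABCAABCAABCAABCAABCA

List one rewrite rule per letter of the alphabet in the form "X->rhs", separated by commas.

A->AB, B->CA, C->AB

  step 0 ⇒ step 1: BBBB ⇒ CA·CA·CA·CA
    B ↦ CA
    A ↦ AB  (constrained at step 1)
    C ↦ AB  (constrained at step 1)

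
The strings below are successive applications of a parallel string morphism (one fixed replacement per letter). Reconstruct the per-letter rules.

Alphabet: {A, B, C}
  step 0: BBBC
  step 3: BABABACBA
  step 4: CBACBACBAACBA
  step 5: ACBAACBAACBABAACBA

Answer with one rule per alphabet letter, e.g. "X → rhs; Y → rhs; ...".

  step 4 ⇒ step 5: CBACBACBAACBA ⇒ A·C·BA·A·C·BA·A·C·BA·BA·A·C·BA
    A ↦ BA
    B ↦ C
    C ↦ A

A->BA, B->C, C->A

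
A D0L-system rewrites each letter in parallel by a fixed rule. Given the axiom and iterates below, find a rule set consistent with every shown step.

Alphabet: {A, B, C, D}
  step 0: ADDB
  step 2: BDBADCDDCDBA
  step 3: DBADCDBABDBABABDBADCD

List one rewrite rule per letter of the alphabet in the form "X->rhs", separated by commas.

  step 2 ⇒ step 3: BDBADCDDCDBA ⇒ D·BA·D·CD·BA·BD·BA·BA·BD·BA·D·CD
    A ↦ CD
    B ↦ D
    C ↦ BD
    D ↦ BA

A->CD, B->D, C->BD, D->BA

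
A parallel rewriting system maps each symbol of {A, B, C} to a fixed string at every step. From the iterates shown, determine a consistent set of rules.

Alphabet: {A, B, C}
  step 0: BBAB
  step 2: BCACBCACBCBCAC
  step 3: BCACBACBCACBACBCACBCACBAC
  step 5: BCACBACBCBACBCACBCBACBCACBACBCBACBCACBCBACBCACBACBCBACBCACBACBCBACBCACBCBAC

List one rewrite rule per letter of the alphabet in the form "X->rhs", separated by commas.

  step 2 ⇒ step 3: BCACBCACBCBCAC ⇒ BC·AC·B·AC·BC·AC·B·AC·BC·AC·BC·AC·B·AC
    A ↦ B
    B ↦ BC
    C ↦ AC

A->B, B->BC, C->AC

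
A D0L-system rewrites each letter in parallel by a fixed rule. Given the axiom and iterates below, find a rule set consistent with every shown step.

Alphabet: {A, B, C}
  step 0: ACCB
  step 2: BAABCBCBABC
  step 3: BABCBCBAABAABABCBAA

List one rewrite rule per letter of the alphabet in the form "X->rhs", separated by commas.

  step 2 ⇒ step 3: BAABCBCBABC ⇒ BA·BC·BC·BA·A·BA·A·BA·BC·BA·A
    A ↦ BC
    B ↦ BA
    C ↦ A

A->BC, B->BA, C->A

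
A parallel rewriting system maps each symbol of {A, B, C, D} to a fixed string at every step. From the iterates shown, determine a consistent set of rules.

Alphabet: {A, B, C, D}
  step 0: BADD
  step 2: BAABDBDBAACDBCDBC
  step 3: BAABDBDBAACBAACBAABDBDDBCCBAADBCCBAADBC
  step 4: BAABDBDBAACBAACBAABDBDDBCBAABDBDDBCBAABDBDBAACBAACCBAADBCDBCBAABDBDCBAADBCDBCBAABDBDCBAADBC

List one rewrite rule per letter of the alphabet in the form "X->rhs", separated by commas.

A->BD, B->BAA, C->DBC, D->C

  step 3 ⇒ step 4: BAABDBDBAACBAACBAABDBDDBCCBAADBCCBAADBC ⇒ BAA·BD·BD·BAA·C·BAA·C·BAA·BD·BD·DBC·BAA·BD·BD·DBC·BAA·BD·BD·BAA·C·BAA·C·C·BAA·DBC·DBC·BAA·BD·BD·C·BAA·DBC·DBC·BAA·BD·BD·C·BAA·DBC
    A ↦ BD
    B ↦ BAA
    C ↦ DBC
    D ↦ C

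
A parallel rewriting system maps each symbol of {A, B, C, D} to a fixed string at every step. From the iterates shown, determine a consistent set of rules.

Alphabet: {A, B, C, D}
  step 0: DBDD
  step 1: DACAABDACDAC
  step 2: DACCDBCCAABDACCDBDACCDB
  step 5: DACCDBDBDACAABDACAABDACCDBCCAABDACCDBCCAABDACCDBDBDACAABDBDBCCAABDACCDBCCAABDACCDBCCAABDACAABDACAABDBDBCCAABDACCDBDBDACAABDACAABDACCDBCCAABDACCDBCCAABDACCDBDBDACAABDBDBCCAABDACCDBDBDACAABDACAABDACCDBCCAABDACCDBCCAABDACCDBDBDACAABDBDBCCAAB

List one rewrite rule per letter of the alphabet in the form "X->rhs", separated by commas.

A->C, B->AAB, C->DB, D->DAC

  step 1 ⇒ step 2: DACAABDACDAC ⇒ DAC·C·DB·C·C·AAB·DAC·C·DB·DAC·C·DB
    A ↦ C
    B ↦ AAB
    C ↦ DB
    D ↦ DAC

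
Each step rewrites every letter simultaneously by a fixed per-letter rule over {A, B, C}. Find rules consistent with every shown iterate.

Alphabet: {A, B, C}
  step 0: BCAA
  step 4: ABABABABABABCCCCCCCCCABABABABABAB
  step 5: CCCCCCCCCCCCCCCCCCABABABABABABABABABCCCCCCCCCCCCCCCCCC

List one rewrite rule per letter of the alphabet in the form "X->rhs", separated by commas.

A->C, B->CC, C->AB

  step 4 ⇒ step 5: ABABABABABABCCCCCCCCCABABABABABAB ⇒ C·CC·C·CC·C·CC·C·CC·C·CC·C·CC·AB·AB·AB·AB·AB·AB·AB·AB·AB·C·CC·C·CC·C·CC·C·CC·C·CC·C·CC
    A ↦ C
    B ↦ CC
    C ↦ AB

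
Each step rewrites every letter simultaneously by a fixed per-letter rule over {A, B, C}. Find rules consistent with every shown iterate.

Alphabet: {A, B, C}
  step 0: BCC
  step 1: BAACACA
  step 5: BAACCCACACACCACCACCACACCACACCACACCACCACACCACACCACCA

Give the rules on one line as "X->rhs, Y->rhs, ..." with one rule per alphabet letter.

  step 0 ⇒ step 1: BCC ⇒ BAA·CA·CA
    B ↦ BAA
    C ↦ CA
    A ↦ C  (constrained at step 1)

A->C, B->BAA, C->CA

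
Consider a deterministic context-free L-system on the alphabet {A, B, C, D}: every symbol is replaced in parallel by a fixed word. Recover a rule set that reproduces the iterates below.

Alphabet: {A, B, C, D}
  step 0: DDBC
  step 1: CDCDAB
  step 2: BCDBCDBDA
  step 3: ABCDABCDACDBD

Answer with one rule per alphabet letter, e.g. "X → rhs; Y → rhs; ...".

  step 2 ⇒ step 3: BCDBCDBDA ⇒ A·B·CD·A·B·CD·A·CD·BD
    A ↦ BD
    B ↦ A
    C ↦ B
    D ↦ CD

A->BD, B->A, C->B, D->CD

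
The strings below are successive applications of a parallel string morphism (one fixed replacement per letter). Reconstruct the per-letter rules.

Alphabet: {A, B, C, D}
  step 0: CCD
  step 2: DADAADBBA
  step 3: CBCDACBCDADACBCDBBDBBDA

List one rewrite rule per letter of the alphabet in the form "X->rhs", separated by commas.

  step 2 ⇒ step 3: DADAADBBA ⇒ CBC·DA·CBC·DA·DA·CBC·DBB·DBB·DA
    A ↦ DA
    B ↦ DBB
    D ↦ CBC
    C ↦ A  (constrained at step 0)

A->DA, B->DBB, C->A, D->CBC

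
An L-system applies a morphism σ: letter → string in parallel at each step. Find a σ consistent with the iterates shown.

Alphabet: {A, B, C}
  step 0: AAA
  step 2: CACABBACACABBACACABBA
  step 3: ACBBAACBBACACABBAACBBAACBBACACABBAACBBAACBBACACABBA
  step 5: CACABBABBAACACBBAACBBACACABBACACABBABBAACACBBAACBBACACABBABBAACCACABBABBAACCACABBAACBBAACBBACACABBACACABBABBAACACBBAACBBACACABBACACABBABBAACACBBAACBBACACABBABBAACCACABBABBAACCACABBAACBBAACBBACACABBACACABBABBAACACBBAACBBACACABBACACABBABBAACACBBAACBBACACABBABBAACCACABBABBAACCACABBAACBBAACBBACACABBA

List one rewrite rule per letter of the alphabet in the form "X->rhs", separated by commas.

A->BBA, B->CA, C->AC

  step 2 ⇒ step 3: CACABBACACABBACACABBA ⇒ AC·BBA·AC·BBA·CA·CA·BBA·AC·BBA·AC·BBA·CA·CA·BBA·AC·BBA·AC·BBA·CA·CA·BBA
    A ↦ BBA
    B ↦ CA
    C ↦ AC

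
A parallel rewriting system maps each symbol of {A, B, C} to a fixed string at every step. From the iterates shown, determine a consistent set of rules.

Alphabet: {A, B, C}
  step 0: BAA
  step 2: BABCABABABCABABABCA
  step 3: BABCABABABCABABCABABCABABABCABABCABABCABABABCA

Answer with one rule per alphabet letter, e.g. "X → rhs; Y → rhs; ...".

  step 2 ⇒ step 3: BABCABABABCABABABCA ⇒ BA·BCA·BA·BA·BCA·BA·BCA·BA·BCA·BA·BA·BCA·BA·BCA·BA·BCA·BA·BA·BCA
    A ↦ BCA
    B ↦ BA
    C ↦ BA

A->BCA, B->BA, C->BA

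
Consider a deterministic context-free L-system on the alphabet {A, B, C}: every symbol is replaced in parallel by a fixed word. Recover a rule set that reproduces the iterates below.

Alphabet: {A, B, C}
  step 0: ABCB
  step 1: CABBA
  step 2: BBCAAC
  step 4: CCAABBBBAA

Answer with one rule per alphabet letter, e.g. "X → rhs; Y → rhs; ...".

  step 1 ⇒ step 2: CABBA ⇒ BB·C·A·A·C
    A ↦ C
    B ↦ A
    C ↦ BB

A->C, B->A, C->BB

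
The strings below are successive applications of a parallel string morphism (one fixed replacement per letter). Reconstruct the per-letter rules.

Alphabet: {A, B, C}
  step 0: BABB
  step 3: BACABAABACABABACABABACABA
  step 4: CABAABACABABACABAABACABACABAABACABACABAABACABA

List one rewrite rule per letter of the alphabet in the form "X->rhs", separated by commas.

  step 3 ⇒ step 4: BACABAABACABABACABABACABA ⇒ CA·BA·A·BA·CA·BA·BA·CA·BA·A·BA·CA·BA·CA·BA·A·BA·CA·BA·CA·BA·A·BA·CA·BA
    A ↦ BA
    B ↦ CA
    C ↦ A

A->BA, B->CA, C->A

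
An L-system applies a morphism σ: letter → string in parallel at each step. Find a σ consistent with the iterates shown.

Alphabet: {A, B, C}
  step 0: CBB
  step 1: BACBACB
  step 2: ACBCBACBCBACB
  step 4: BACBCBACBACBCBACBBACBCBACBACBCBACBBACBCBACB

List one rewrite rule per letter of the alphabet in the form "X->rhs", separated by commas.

  step 1 ⇒ step 2: BACBACB ⇒ ACB·C·B·ACB·C·B·ACB
    A ↦ C
    B ↦ ACB
    C ↦ B

A->C, B->ACB, C->B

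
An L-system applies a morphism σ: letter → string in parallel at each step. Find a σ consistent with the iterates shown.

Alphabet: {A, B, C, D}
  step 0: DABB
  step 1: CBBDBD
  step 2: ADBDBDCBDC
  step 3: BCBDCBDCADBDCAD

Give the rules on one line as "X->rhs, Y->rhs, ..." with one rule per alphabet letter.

  step 2 ⇒ step 3: ADBDBDCBDC ⇒ B·C·BD·C·BD·C·AD·BD·C·AD
    A ↦ B
    B ↦ BD
    C ↦ AD
    D ↦ C

A->B, B->BD, C->AD, D->C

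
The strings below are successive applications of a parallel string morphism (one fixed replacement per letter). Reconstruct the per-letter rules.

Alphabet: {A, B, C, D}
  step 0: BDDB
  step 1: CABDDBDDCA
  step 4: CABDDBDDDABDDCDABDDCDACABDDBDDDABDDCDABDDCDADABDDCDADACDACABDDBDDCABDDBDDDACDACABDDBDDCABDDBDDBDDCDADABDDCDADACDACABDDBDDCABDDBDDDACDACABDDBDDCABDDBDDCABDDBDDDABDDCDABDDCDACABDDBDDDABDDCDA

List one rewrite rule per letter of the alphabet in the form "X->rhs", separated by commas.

  step 0 ⇒ step 1: BDDB ⇒ CA·BDD·BDD·CA
    B ↦ CA
    D ↦ BDD
    A ↦ CDA  (constrained at step 1)
    C ↦ DA  (constrained at step 1)

A->CDA, B->CA, C->DA, D->BDD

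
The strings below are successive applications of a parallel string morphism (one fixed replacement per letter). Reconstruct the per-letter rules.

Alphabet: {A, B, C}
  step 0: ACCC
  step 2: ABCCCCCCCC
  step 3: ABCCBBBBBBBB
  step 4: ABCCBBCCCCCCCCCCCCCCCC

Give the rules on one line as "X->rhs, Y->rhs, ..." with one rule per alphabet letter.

  step 3 ⇒ step 4: ABCCBBBBBBBB ⇒ AB·CC·B·B·CC·CC·CC·CC·CC·CC·CC·CC
    A ↦ AB
    B ↦ CC
    C ↦ B

A->AB, B->CC, C->B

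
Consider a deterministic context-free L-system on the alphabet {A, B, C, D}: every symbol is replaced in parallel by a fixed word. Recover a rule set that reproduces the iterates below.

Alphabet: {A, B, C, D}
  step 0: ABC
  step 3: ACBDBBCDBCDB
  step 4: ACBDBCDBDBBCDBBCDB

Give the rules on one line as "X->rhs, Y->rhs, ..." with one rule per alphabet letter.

  step 3 ⇒ step 4: ACBDBBCDBCDB ⇒ AC·B·DB·C·DB·DB·B·C·DB·B·C·DB
    A ↦ AC
    B ↦ DB
    C ↦ B
    D ↦ C

A->AC, B->DB, C->B, D->C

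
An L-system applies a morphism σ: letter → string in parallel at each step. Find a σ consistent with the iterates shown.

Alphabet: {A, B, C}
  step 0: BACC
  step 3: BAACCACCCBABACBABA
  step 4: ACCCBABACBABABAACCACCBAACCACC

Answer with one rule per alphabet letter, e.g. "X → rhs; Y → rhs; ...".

A->C, B->AC, C->BA

  step 3 ⇒ step 4: BAACCACCCBABACBABA ⇒ AC·C·C·BA·BA·C·BA·BA·BA·AC·C·AC·C·BA·AC·C·AC·C
    A ↦ C
    B ↦ AC
    C ↦ BA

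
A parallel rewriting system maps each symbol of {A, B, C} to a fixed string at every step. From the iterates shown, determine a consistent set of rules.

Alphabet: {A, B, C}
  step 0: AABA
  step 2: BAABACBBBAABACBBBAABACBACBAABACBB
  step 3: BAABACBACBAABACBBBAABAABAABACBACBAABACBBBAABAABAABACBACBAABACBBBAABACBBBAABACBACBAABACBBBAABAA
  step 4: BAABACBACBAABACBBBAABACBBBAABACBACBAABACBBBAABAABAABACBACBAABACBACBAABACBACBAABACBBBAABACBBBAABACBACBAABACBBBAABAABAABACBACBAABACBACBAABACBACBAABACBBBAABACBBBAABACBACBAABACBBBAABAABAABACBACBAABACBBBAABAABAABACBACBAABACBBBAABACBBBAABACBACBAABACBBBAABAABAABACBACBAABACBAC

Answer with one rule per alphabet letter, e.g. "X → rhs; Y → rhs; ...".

A->BAC, B->BAA, C->BB

  step 3 ⇒ step 4: BAABACBACBAABACBBBAABAABAABACBACBAABACBBBAABAABAABACBACBAABACBBBAABACBBBAABACBACBAABACBBBAABAA ⇒ BAA·BAC·BAC·BAA·BAC·BB·BAA·BAC·BB·BAA·BAC·BAC·BAA·BAC·BB·BAA·BAA·BAA·BAC·BAC·BAA·BAC·BAC·BAA·BAC·BAC·BAA·BAC·BB·BAA·BAC·BB·BAA·BAC·BAC·BAA·BAC·BB·BAA·BAA·BAA·BAC·BAC·BAA·BAC·BAC·BAA·BAC·BAC·BAA·BAC·BB·BAA·BAC·BB·BAA·BAC·BAC·BAA·BAC·BB·BAA·BAA·BAA·BAC·BAC·BAA·BAC·BB·BAA·BAA·BAA·BAC·BAC·BAA·BAC·BB·BAA·BAC·BB·BAA·BAC·BAC·BAA·BAC·BB·BAA·BAA·BAA·BAC·BAC·BAA·BAC·BAC
    A ↦ BAC
    B ↦ BAA
    C ↦ BB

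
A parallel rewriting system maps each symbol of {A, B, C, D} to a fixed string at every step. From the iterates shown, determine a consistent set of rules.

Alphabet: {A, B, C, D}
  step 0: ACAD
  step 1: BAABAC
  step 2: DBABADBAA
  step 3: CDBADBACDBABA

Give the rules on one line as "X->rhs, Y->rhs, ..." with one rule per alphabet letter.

  step 2 ⇒ step 3: DBABADBAA ⇒ C·D·BA·D·BA·C·D·BA·BA
    A ↦ BA
    B ↦ D
    D ↦ C
  step 0 ⇒ step 1: ACAD ⇒ BA·A·BA·C
    C ↦ A

A->BA, B->D, C->A, D->C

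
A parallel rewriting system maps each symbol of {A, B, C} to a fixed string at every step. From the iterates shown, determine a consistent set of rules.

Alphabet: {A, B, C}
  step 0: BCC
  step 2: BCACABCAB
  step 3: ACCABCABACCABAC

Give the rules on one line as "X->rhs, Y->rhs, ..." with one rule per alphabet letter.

A->B, B->AC, C->CA

  step 2 ⇒ step 3: BCACABCAB ⇒ AC·CA·B·CA·B·AC·CA·B·AC
    A ↦ B
    B ↦ AC
    C ↦ CA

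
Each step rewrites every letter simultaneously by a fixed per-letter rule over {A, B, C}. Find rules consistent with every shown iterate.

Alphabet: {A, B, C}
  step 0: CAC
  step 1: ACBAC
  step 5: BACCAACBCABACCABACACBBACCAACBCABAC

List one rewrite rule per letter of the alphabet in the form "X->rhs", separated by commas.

A->B, B->CA, C->AC

  step 0 ⇒ step 1: CAC ⇒ AC·B·AC
    A ↦ B
    C ↦ AC
    B ↦ CA  (constrained at step 1)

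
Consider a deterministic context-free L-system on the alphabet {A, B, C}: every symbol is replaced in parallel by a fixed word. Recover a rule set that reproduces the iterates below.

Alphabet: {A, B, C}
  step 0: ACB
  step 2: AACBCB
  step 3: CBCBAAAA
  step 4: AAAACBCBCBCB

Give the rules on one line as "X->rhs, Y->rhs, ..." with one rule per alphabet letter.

A->CB, B->A, C->A

  step 3 ⇒ step 4: CBCBAAAA ⇒ A·A·A·A·CB·CB·CB·CB
    A ↦ CB
    B ↦ A
    C ↦ A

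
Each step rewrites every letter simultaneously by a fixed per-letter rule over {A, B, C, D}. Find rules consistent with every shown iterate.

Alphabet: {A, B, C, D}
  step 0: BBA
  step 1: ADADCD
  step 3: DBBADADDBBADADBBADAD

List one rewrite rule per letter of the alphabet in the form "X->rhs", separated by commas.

A->CD, B->AD, C->D, D->BB

  step 0 ⇒ step 1: BBA ⇒ AD·AD·CD
    A ↦ CD
    B ↦ AD
    C ↦ D  (constrained at step 1)
    D ↦ BB  (constrained at step 1)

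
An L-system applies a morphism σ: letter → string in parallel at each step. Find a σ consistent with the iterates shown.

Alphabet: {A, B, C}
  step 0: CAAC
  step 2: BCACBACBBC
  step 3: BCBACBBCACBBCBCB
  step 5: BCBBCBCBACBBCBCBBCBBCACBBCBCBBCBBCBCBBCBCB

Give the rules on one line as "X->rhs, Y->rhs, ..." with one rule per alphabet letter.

A->AC, B->BC, C->B

  step 2 ⇒ step 3: BCACBACBBC ⇒ BC·B·AC·B·BC·AC·B·BC·BC·B
    A ↦ AC
    B ↦ BC
    C ↦ B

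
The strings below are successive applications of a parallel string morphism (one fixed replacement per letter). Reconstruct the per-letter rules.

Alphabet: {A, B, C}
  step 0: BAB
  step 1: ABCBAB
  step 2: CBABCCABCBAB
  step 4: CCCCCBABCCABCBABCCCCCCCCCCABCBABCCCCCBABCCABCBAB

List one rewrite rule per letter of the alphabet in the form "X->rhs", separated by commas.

A->CB, B->AB, C->CC

  step 1 ⇒ step 2: ABCBAB ⇒ CB·AB·CC·AB·CB·AB
    A ↦ CB
    B ↦ AB
    C ↦ CC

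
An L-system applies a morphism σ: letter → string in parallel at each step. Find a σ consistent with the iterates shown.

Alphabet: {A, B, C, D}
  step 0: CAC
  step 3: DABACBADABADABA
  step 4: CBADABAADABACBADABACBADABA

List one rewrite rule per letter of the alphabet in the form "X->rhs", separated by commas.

  step 3 ⇒ step 4: DABACBADABADABA ⇒ C·BA·DA·BA·A·DA·BA·C·BA·DA·BA·C·BA·DA·BA
    A ↦ BA
    B ↦ DA
    C ↦ A
    D ↦ C

A->BA, B->DA, C->A, D->C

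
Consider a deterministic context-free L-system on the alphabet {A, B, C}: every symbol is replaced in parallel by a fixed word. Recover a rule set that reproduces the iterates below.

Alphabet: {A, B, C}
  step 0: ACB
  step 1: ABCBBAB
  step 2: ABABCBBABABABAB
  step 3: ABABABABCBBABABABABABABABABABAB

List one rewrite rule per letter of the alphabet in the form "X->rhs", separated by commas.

A->AB, B->AB, C->CBB

  step 2 ⇒ step 3: ABABCBBABABABAB ⇒ AB·AB·AB·AB·CBB·AB·AB·AB·AB·AB·AB·AB·AB·AB·AB
    A ↦ AB
    B ↦ AB
    C ↦ CBB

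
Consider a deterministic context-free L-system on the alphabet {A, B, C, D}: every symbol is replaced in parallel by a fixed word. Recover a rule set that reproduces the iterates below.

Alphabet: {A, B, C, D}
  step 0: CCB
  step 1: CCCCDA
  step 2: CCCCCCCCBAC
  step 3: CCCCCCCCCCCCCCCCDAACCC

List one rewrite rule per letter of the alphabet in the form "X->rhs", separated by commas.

  step 2 ⇒ step 3: CCCCCCCCBAC ⇒ CC·CC·CC·CC·CC·CC·CC·CC·DA·AC·CC
    A ↦ AC
    B ↦ DA
    C ↦ CC
  step 1 ⇒ step 2: CCCCDA ⇒ CC·CC·CC·CC·B·AC
    D ↦ B

A->AC, B->DA, C->CC, D->B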